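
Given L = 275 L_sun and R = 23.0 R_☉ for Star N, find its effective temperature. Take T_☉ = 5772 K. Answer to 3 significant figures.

4.90×10^3 K

T/T_☉ = (L/L_☉)^(1/4) / (R/R_☉)^(1/2)
T = 5772 × (275)^(1/4) / √(23.0) = 5772 × 4.072 / 4.796 = 4901 K.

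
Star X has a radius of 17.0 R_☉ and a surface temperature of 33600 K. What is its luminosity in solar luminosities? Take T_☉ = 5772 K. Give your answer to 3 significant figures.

L/L_☉ = (R/R_☉)² (T/T_☉)⁴ = (17.0)² × (33600/5772)⁴
       = 289.0 × (5.821)⁴ = 289.0 × 1148 = 3.319×10^5.

3.32×10^5 solar luminosities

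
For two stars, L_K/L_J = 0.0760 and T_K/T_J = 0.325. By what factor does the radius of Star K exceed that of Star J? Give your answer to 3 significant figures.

L ∝ R²T⁴ gives R ∝ √L / T², so
R_K/R_J = √(0.0760) / (0.325)² = 0.2757 / 0.1056 = 2.610.

2.61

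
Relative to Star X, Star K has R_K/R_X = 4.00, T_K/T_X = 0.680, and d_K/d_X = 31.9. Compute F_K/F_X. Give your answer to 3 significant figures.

L_K/L_X = (R_K/R_X)²(T_K/T_X)⁴ = (4.00)² × (0.680)⁴ = 3.421.
F_K/F_X = (L_K/L_X)/(d_K/d_X)² = 3.421 / (31.9)² = 0.003362.

0.00336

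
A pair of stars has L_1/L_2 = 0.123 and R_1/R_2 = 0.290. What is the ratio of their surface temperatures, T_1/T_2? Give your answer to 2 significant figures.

1.1

L ∝ R²T⁴ gives T ∝ (L/R²)^(1/4), so
T_1/T_2 = (0.123 / 0.290²)^(1/4) = (1.463)^(1/4) = 1.100.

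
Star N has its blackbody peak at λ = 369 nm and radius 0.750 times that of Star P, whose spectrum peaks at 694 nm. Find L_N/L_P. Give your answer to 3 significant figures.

Wien's law gives T ∝ 1/λ_max, so T_N/T_P = λ_P/λ_N = 694/369 = 1.881.
Then L ∝ R²T⁴ gives L_N/L_P = (0.750)² × (1.881)⁴ = 0.5625 × 12.51 = 7.038.

7.04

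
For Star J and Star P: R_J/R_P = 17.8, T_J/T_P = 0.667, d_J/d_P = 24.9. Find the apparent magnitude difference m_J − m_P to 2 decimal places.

2.49

L_J/L_P = (17.8)²(0.667)⁴ = 62.71.
F_J/F_P = (L_J/L_P)/(d_J/d_P)² = 62.71/620.0 = 0.1011.
m_J − m_P = −2.5 log₁₀(0.1011) = 2.49.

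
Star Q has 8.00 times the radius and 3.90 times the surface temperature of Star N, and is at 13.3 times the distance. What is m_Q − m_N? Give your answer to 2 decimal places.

-4.81

L_Q/L_N = (8.00)²(3.90)⁴ = 1.481×10^4.
F_Q/F_N = (L_Q/L_N)/(d_Q/d_N)² = 1.481×10^4/176.9 = 83.70.
m_Q − m_N = −2.5 log₁₀(83.70) = -4.81.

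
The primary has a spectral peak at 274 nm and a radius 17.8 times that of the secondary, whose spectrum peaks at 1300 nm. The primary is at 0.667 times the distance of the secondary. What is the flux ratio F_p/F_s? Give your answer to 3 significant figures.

Wien's law: T_p/T_s = λ_s/λ_p = 1300/274 = 4.745.
L_p/L_s = (R_p/R_s)²(T_p/T_s)⁴ = (17.8)²(4.745)⁴ = 1.606×10^5.
F_p/F_s = (L_p/L_s)/(d_p/d_s)² = 1.606×10^5/(0.667)² = 3.609×10^5.

3.61×10^5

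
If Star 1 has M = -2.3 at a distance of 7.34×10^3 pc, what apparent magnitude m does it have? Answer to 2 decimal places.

m = M + 5 log₁₀(d/10 pc) = -2.3 + 5 log₁₀(7.34×10^3/10)
  = -2.3 + 5 × 2.866 = -2.3 + 14.33 = 12.03.

12.03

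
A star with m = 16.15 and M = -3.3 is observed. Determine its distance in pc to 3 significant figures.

m − M = 5 log₁₀(d/10 pc)
16.15 − (-3.3) = 19.45 = 5 log₁₀(d/10)
d = 10 × 10^(19.45/5) = 10 × 10^3.890 = 7.762×10^4 pc.

7.76×10^4 pc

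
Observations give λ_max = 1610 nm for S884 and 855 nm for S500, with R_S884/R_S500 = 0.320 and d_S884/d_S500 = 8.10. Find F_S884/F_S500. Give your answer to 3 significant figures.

1.24×10^-4

Wien's law: T_S884/T_S500 = λ_S500/λ_S884 = 855/1610 = 0.5311.
L_S884/L_S500 = (R_S884/R_S500)²(T_S884/T_S500)⁴ = (0.320)²(0.5311)⁴ = 0.008144.
F_S884/F_S500 = (L_S884/L_S500)/(d_S884/d_S500)² = 0.008144/(8.10)² = 1.241×10^-4.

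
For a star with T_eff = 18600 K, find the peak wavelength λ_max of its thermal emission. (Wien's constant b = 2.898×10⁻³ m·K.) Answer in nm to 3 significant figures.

156 nm

λ_max = b/T = 2.898×10⁻³ / 18600 = 1.56×10^-7 m = 155.8 nm.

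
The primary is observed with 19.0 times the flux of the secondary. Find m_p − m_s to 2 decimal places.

m_p − m_s = −2.5 log₁₀(F_p/F_s) = −2.5 log₁₀(19.0) = −2.5 × (1.279) = -3.197.

-3.20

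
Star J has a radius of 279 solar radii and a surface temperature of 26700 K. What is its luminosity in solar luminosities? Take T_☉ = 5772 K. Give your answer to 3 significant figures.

3.56×10^7 solar luminosities

L/L_☉ = (R/R_☉)² (T/T_☉)⁴ = (279)² × (26700/5772)⁴
       = 7.784×10^4 × (4.626)⁴ = 7.784×10^4 × 457.9 = 3.564×10^7.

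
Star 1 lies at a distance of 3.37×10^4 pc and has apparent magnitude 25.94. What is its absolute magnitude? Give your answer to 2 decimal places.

M = m − 5 log₁₀(d/10 pc) = 25.94 − 5 log₁₀(3.37×10^4/10)
  = 25.94 − 5 × 3.528 = 25.94 − 17.64 = 8.30.

8.30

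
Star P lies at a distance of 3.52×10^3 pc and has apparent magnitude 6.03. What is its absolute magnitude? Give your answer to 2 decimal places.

M = m − 5 log₁₀(d/10 pc) = 6.03 − 5 log₁₀(3.52×10^3/10)
  = 6.03 − 5 × 2.547 = 6.03 − 12.73 = -6.70.

-6.70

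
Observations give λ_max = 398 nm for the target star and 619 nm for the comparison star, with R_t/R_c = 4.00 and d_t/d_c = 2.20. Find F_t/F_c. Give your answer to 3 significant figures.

Wien's law: T_t/T_c = λ_c/λ_t = 619/398 = 1.555.
L_t/L_c = (R_t/R_c)²(T_t/T_c)⁴ = (4.00)²(1.555)⁴ = 93.62.
F_t/F_c = (L_t/L_c)/(d_t/d_c)² = 93.62/(2.20)² = 19.34.

19.3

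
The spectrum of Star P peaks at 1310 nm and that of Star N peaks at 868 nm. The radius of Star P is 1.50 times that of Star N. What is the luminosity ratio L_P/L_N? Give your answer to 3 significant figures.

0.434

Wien's law gives T ∝ 1/λ_max, so T_P/T_N = λ_N/λ_P = 868/1310 = 0.6626.
Then L ∝ R²T⁴ gives L_P/L_N = (1.50)² × (0.6626)⁴ = 2.250 × 0.1927 = 0.4337.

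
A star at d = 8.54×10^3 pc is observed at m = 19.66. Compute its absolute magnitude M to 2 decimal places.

5.00

M = m − 5 log₁₀(d/10 pc) = 19.66 − 5 log₁₀(8.54×10^3/10)
  = 19.66 − 5 × 2.931 = 19.66 − 14.66 = 5.00.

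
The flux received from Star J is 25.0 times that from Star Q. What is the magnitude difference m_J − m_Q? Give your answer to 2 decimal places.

m_J − m_Q = −2.5 log₁₀(F_J/F_Q) = −2.5 log₁₀(25.0) = −2.5 × (1.398) = -3.495.

-3.49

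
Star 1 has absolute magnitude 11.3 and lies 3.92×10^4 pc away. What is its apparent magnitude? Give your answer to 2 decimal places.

m = M + 5 log₁₀(d/10 pc) = 11.3 + 5 log₁₀(3.92×10^4/10)
  = 11.3 + 5 × 3.593 = 11.3 + 17.97 = 29.27.

29.27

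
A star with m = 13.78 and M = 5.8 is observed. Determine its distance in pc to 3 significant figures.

m − M = 5 log₁₀(d/10 pc)
13.78 − (5.8) = 7.98 = 5 log₁₀(d/10)
d = 10 × 10^(7.98/5) = 10 × 10^1.596 = 394.5 pc.

394 pc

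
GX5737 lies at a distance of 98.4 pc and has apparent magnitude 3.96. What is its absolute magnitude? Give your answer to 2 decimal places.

M = m − 5 log₁₀(d/10 pc) = 3.96 − 5 log₁₀(98.4/10)
  = 3.96 − 5 × 0.993 = 3.96 − 4.96 = -1.00.

-1.00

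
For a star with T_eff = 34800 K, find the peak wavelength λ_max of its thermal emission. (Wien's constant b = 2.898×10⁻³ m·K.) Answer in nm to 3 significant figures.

83.3 nm

λ_max = b/T = 2.898×10⁻³ / 34800 = 8.33×10^-8 m = 83.28 nm.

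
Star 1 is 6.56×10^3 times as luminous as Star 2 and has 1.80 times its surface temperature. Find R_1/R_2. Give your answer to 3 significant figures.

L ∝ R²T⁴ gives R ∝ √L / T², so
R_1/R_2 = √(6.56×10^3) / (1.80)² = 80.99 / 3.240 = 25.00.

25.0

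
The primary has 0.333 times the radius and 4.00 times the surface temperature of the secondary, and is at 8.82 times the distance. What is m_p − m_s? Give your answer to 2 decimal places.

1.09

L_p/L_s = (0.333)²(4.00)⁴ = 28.39.
F_p/F_s = (L_p/L_s)/(d_p/d_s)² = 28.39/77.79 = 0.3649.
m_p − m_s = −2.5 log₁₀(0.3649) = 1.09.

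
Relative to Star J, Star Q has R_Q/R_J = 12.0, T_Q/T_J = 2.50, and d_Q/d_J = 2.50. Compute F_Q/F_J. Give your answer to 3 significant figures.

900

L_Q/L_J = (R_Q/R_J)²(T_Q/T_J)⁴ = (12.0)² × (2.50)⁴ = 5625.
F_Q/F_J = (L_Q/L_J)/(d_Q/d_J)² = 5625 / (2.50)² = 900.0.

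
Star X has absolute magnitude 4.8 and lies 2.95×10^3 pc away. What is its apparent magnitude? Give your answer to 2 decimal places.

17.15

m = M + 5 log₁₀(d/10 pc) = 4.8 + 5 log₁₀(2.95×10^3/10)
  = 4.8 + 5 × 2.470 = 4.8 + 12.35 = 17.15.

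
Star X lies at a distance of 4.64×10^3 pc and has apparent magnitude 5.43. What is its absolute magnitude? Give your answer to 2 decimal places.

-7.90

M = m − 5 log₁₀(d/10 pc) = 5.43 − 5 log₁₀(4.64×10^3/10)
  = 5.43 − 5 × 2.667 = 5.43 − 13.33 = -7.90.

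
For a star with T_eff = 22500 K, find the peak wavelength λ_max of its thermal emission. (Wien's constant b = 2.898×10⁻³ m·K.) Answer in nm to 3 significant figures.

λ_max = b/T = 2.898×10⁻³ / 22500 = 1.29×10^-7 m = 128.8 nm.

129 nm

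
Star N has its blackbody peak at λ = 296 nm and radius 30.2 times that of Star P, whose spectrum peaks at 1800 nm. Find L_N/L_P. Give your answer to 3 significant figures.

Wien's law gives T ∝ 1/λ_max, so T_N/T_P = λ_P/λ_N = 1800/296 = 6.081.
Then L ∝ R²T⁴ gives L_N/L_P = (30.2)² × (6.081)⁴ = 912.0 × 1367 = 1.247×10^6.

1.25×10^6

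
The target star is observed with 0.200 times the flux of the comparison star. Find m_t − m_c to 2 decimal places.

1.75

m_t − m_c = −2.5 log₁₀(F_t/F_c) = −2.5 log₁₀(0.200) = −2.5 × (-0.699) = 1.747.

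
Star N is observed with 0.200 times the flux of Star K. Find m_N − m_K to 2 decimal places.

1.75

m_N − m_K = −2.5 log₁₀(F_N/F_K) = −2.5 log₁₀(0.200) = −2.5 × (-0.699) = 1.747.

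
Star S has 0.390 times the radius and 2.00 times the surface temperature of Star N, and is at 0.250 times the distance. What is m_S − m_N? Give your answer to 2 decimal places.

-3.98

L_S/L_N = (0.390)²(2.00)⁴ = 2.434.
F_S/F_N = (L_S/L_N)/(d_S/d_N)² = 2.434/0.06250 = 38.94.
m_S − m_N = −2.5 log₁₀(38.94) = -3.98.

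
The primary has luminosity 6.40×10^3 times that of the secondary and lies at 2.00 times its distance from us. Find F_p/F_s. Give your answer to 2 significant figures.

F = L/(4πd²), so F_p/F_s = (L_p/L_s) / (d_p/d_s)²
= 6.40×10^3 / (2.00)² = 6.40×10^3 / 4.000 = 1600.

1.6×10^3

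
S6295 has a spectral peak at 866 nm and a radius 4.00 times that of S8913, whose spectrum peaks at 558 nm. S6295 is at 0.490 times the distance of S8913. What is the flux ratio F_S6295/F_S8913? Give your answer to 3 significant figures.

Wien's law: T_S6295/T_S8913 = λ_S8913/λ_S6295 = 558/866 = 0.6443.
L_S6295/L_S8913 = (R_S6295/R_S8913)²(T_S6295/T_S8913)⁴ = (4.00)²(0.6443)⁴ = 2.758.
F_S6295/F_S8913 = (L_S6295/L_S8913)/(d_S6295/d_S8913)² = 2.758/(0.490)² = 11.49.

11.5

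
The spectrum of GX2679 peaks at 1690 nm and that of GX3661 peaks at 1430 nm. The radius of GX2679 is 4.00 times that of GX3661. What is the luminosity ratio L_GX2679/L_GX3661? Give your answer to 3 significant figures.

8.20

Wien's law gives T ∝ 1/λ_max, so T_GX2679/T_GX3661 = λ_GX3661/λ_GX2679 = 1430/1690 = 0.8462.
Then L ∝ R²T⁴ gives L_GX2679/L_GX3661 = (4.00)² × (0.8462)⁴ = 16.00 × 0.5126 = 8.202.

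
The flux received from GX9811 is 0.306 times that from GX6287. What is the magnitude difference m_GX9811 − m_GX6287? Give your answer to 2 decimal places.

1.29

m_GX9811 − m_GX6287 = −2.5 log₁₀(F_GX9811/F_GX6287) = −2.5 log₁₀(0.306) = −2.5 × (-0.514) = 1.286.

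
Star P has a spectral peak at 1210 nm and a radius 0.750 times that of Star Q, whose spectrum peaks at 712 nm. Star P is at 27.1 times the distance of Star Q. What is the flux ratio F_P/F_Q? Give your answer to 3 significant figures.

9.18×10^-5

Wien's law: T_P/T_Q = λ_Q/λ_P = 712/1210 = 0.5884.
L_P/L_Q = (R_P/R_Q)²(T_P/T_Q)⁴ = (0.750)²(0.5884)⁴ = 0.06744.
F_P/F_Q = (L_P/L_Q)/(d_P/d_Q)² = 0.06744/(27.1)² = 9.183×10^-5.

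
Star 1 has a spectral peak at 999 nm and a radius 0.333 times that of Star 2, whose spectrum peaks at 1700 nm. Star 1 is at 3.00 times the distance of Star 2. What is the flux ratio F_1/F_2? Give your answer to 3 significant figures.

0.103

Wien's law: T_1/T_2 = λ_2/λ_1 = 1700/999 = 1.702.
L_1/L_2 = (R_1/R_2)²(T_1/T_2)⁴ = (0.333)²(1.702)⁴ = 0.9299.
F_1/F_2 = (L_1/L_2)/(d_1/d_2)² = 0.9299/(3.00)² = 0.1033.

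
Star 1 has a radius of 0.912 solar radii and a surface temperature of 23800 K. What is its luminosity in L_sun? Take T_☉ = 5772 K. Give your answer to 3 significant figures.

240 L_sun

L/L_☉ = (R/R_☉)² (T/T_☉)⁴ = (0.912)² × (23800/5772)⁴
       = 0.8317 × (4.123)⁴ = 0.8317 × 289.1 = 240.4.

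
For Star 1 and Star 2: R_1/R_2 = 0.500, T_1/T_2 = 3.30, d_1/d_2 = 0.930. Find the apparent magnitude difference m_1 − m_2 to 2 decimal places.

L_1/L_2 = (0.500)²(3.30)⁴ = 29.65.
F_1/F_2 = (L_1/L_2)/(d_1/d_2)² = 29.65/0.8649 = 34.28.
m_1 − m_2 = −2.5 log₁₀(34.28) = -3.84.

-3.84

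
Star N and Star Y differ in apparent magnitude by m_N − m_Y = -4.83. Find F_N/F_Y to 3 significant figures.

F_N/F_Y = 10^(−(m_N − m_Y)/2.5) = 10^(4.83/2.5) = 10^1.932 = 85.51.

85.5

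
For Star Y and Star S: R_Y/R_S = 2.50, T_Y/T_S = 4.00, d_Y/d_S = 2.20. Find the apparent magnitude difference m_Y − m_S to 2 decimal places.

L_Y/L_S = (2.50)²(4.00)⁴ = 1600.
F_Y/F_S = (L_Y/L_S)/(d_Y/d_S)² = 1600/4.840 = 330.6.
m_Y − m_S = −2.5 log₁₀(330.6) = -6.30.

-6.30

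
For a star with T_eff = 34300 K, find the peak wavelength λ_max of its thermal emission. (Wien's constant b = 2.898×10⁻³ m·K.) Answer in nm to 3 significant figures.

λ_max = b/T = 2.898×10⁻³ / 34300 = 8.45×10^-8 m = 84.49 nm.

84.5 nm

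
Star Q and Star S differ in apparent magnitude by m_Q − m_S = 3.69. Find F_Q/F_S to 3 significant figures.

0.0334

F_Q/F_S = 10^(−(m_Q − m_S)/2.5) = 10^(-3.69/2.5) = 10^-1.476 = 0.03342.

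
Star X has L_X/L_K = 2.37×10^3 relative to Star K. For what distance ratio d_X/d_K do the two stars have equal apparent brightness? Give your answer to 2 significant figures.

Equal flux requires L_X/d_X² = L_K/d_K², so d_X/d_K = √(L_X/L_K)
= √(2.37×10^3) = 48.68.

49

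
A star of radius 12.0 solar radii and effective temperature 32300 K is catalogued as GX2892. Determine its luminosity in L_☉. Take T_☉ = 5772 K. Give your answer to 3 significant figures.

1.41×10^5 L_☉

L/L_☉ = (R/R_☉)² (T/T_☉)⁴ = (12.0)² × (32300/5772)⁴
       = 144.0 × (5.596)⁴ = 144.0 × 980.6 = 1.412×10^5.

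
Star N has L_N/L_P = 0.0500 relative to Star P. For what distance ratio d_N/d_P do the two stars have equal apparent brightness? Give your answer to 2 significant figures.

Equal flux requires L_N/d_N² = L_P/d_P², so d_N/d_P = √(L_N/L_P)
= √(0.0500) = 0.2236.

0.22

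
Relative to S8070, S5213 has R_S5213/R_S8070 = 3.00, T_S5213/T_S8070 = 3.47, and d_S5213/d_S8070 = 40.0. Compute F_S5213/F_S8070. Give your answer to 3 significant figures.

L_S5213/L_S8070 = (R_S5213/R_S8070)²(T_S5213/T_S8070)⁴ = (3.00)² × (3.47)⁴ = 1305.
F_S5213/F_S8070 = (L_S5213/L_S8070)/(d_S5213/d_S8070)² = 1305 / (40.0)² = 0.8155.

0.816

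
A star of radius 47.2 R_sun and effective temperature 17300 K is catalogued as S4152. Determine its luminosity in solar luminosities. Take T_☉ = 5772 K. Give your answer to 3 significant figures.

L/L_☉ = (R/R_☉)² (T/T_☉)⁴ = (47.2)² × (17300/5772)⁴
       = 2228 × (2.997)⁴ = 2228 × 80.70 = 1.798×10^5.

1.80×10^5 solar luminosities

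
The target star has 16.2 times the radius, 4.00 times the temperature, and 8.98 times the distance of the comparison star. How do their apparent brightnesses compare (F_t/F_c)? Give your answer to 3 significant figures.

833

L_t/L_c = (R_t/R_c)²(T_t/T_c)⁴ = (16.2)² × (4.00)⁴ = 6.718×10^4.
F_t/F_c = (L_t/L_c)/(d_t/d_c)² = 6.718×10^4 / (8.98)² = 833.1.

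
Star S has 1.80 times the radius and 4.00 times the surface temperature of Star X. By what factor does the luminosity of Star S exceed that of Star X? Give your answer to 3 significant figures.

829

From the Stefan–Boltzmann law, L ∝ R²T⁴, so
L_S/L_X = (R_S/R_X)² (T_S/T_X)⁴ = (1.80)² × (4.00)⁴ = 3.240 × 256.0 = 829.4.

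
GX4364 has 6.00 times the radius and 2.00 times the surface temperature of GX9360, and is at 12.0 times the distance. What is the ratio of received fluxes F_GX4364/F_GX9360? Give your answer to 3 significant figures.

L_GX4364/L_GX9360 = (R_GX4364/R_GX9360)²(T_GX4364/T_GX9360)⁴ = (6.00)² × (2.00)⁴ = 576.0.
F_GX4364/F_GX9360 = (L_GX4364/L_GX9360)/(d_GX4364/d_GX9360)² = 576.0 / (12.0)² = 4.000.

4.00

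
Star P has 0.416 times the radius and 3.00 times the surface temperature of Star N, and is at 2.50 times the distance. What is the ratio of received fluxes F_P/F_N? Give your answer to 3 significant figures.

L_P/L_N = (R_P/R_N)²(T_P/T_N)⁴ = (0.416)² × (3.00)⁴ = 14.02.
F_P/F_N = (L_P/L_N)/(d_P/d_N)² = 14.02 / (2.50)² = 2.243.

2.24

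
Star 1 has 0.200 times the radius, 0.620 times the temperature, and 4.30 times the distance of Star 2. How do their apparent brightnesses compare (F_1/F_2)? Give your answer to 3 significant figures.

L_1/L_2 = (R_1/R_2)²(T_1/T_2)⁴ = (0.200)² × (0.620)⁴ = 0.005911.
F_1/F_2 = (L_1/L_2)/(d_1/d_2)² = 0.005911 / (4.30)² = 3.197×10^-4.

3.20×10^-4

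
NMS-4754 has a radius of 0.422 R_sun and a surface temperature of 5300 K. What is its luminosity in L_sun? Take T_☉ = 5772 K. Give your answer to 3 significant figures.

L/L_☉ = (R/R_☉)² (T/T_☉)⁴ = (0.422)² × (5300/5772)⁴
       = 0.1781 × (0.9182)⁴ = 0.1781 × 0.7109 = 0.1266.

0.127 L_sun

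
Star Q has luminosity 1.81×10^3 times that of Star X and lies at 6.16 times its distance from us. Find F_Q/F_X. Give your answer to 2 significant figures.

48

F = L/(4πd²), so F_Q/F_X = (L_Q/L_X) / (d_Q/d_X)²
= 1.81×10^3 / (6.16)² = 1.81×10^3 / 37.95 = 47.70.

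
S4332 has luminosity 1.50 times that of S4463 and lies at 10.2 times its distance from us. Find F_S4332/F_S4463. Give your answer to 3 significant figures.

0.0144

F = L/(4πd²), so F_S4332/F_S4463 = (L_S4332/L_S4463) / (d_S4332/d_S4463)²
= 1.50 / (10.2)² = 1.50 / 104.0 = 0.01442.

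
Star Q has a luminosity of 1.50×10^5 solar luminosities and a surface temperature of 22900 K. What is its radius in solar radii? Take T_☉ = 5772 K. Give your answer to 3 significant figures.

24.6 solar radii

R/R_☉ = √(L/L_☉) / (T/T_☉)² = √(1.50×10^5) / (3.967)²
       = 387.3 / 15.74 = 24.61.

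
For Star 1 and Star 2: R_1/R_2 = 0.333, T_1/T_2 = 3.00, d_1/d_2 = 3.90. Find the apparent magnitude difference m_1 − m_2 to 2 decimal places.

L_1/L_2 = (0.333)²(3.00)⁴ = 8.982.
F_1/F_2 = (L_1/L_2)/(d_1/d_2)² = 8.982/15.21 = 0.5905.
m_1 − m_2 = −2.5 log₁₀(0.5905) = 0.57.

0.57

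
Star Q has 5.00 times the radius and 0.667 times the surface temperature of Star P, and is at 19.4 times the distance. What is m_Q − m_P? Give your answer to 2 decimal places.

4.70

L_Q/L_P = (5.00)²(0.667)⁴ = 4.948.
F_Q/F_P = (L_Q/L_P)/(d_Q/d_P)² = 4.948/376.4 = 0.01315.
m_Q − m_P = −2.5 log₁₀(0.01315) = 4.70.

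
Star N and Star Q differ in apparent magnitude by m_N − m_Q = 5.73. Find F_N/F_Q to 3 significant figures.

0.00511

F_N/F_Q = 10^(−(m_N − m_Q)/2.5) = 10^(-5.73/2.5) = 10^-2.292 = 0.005105.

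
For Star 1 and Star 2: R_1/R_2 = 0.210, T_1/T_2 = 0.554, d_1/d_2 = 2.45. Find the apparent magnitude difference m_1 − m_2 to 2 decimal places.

7.90

L_1/L_2 = (0.210)²(0.554)⁴ = 0.004154.
F_1/F_2 = (L_1/L_2)/(d_1/d_2)² = 0.004154/6.003 = 6.921×10^-4.
m_1 − m_2 = −2.5 log₁₀(6.921×10^-4) = 7.90.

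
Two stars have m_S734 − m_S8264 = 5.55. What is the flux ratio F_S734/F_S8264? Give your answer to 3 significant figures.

F_S734/F_S8264 = 10^(−(m_S734 − m_S8264)/2.5) = 10^(-5.55/2.5) = 10^-2.220 = 0.006026.

0.00603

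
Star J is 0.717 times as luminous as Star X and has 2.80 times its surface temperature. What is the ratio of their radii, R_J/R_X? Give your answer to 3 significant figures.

L ∝ R²T⁴ gives R ∝ √L / T², so
R_J/R_X = √(0.717) / (2.80)² = 0.8468 / 7.840 = 0.1080.

0.108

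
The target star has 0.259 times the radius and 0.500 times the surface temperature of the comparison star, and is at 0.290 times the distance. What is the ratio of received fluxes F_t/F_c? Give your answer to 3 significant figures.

0.0499

L_t/L_c = (R_t/R_c)²(T_t/T_c)⁴ = (0.259)² × (0.500)⁴ = 0.004193.
F_t/F_c = (L_t/L_c)/(d_t/d_c)² = 0.004193 / (0.290)² = 0.04985.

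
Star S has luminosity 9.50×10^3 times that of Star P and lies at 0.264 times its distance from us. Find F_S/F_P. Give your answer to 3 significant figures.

F = L/(4πd²), so F_S/F_P = (L_S/L_P) / (d_S/d_P)²
= 9.50×10^3 / (0.264)² = 9.50×10^3 / 0.06970 = 1.363×10^5.

1.36×10^5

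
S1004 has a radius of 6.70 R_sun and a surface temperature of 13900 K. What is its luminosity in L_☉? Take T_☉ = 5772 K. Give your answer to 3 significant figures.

L/L_☉ = (R/R_☉)² (T/T_☉)⁴ = (6.70)² × (13900/5772)⁴
       = 44.89 × (2.408)⁴ = 44.89 × 33.63 = 1510.

1.51×10^3 L_☉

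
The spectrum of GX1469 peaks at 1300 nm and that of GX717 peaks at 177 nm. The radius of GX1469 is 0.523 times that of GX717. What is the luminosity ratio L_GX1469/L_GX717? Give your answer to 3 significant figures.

9.40×10^-5

Wien's law gives T ∝ 1/λ_max, so T_GX1469/T_GX717 = λ_GX717/λ_GX1469 = 177/1300 = 0.1362.
Then L ∝ R²T⁴ gives L_GX1469/L_GX717 = (0.523)² × (0.1362)⁴ = 0.2735 × 3.437×10^-4 = 9.400×10^-5.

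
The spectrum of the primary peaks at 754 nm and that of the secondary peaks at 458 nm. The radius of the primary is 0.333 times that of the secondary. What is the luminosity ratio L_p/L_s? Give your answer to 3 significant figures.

Wien's law gives T ∝ 1/λ_max, so T_p/T_s = λ_s/λ_p = 458/754 = 0.6074.
Then L ∝ R²T⁴ gives L_p/L_s = (0.333)² × (0.6074)⁴ = 0.1109 × 0.1361 = 0.01510.

0.0151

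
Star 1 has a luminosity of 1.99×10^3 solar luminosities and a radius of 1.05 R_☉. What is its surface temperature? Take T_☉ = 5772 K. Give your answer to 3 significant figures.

T/T_☉ = (L/L_☉)^(1/4) / (R/R_☉)^(1/2)
T = 5772 × (1.99×10^3)^(1/4) / √(1.05) = 5772 × 6.679 / 1.025 = 3.762×10^4 K.

3.76×10^4 K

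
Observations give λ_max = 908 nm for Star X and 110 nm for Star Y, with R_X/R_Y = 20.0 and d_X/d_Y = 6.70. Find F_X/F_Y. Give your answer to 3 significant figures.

0.00192

Wien's law: T_X/T_Y = λ_Y/λ_X = 110/908 = 0.1211.
L_X/L_Y = (R_X/R_Y)²(T_X/T_Y)⁴ = (20.0)²(0.1211)⁴ = 0.08616.
F_X/F_Y = (L_X/L_Y)/(d_X/d_Y)² = 0.08616/(6.70)² = 0.001919.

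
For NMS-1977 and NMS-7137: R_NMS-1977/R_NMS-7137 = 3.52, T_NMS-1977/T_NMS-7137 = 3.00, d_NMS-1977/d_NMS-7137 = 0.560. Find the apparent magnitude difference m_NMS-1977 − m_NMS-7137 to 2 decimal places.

L_NMS-1977/L_NMS-7137 = (3.52)²(3.00)⁴ = 1004.
F_NMS-1977/F_NMS-7137 = (L_NMS-1977/L_NMS-7137)/(d_NMS-1977/d_NMS-7137)² = 1004/0.3136 = 3200.
m_NMS-1977 − m_NMS-7137 = −2.5 log₁₀(3200) = -8.76.

-8.76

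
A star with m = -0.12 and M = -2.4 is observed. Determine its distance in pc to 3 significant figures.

m − M = 5 log₁₀(d/10 pc)
-0.12 − (-2.4) = 2.28 = 5 log₁₀(d/10)
d = 10 × 10^(2.28/5) = 10 × 10^0.456 = 28.58 pc.

28.6 pc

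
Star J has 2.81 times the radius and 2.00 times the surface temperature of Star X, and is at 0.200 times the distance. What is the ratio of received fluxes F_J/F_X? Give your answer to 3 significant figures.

3.16×10^3

L_J/L_X = (R_J/R_X)²(T_J/T_X)⁴ = (2.81)² × (2.00)⁴ = 126.3.
F_J/F_X = (L_J/L_X)/(d_J/d_X)² = 126.3 / (0.200)² = 3158.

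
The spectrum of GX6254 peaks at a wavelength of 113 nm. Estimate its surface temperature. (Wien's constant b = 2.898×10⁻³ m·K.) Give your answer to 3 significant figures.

2.56×10^4 K

T = b/λ_max = 2.898×10⁻³ / (113×10⁻⁹) = 2.565×10^4 K.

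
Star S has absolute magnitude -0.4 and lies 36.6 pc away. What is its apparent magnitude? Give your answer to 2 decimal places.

m = M + 5 log₁₀(d/10 pc) = -0.4 + 5 log₁₀(36.6/10)
  = -0.4 + 5 × 0.563 = -0.4 + 2.82 = 2.42.

2.42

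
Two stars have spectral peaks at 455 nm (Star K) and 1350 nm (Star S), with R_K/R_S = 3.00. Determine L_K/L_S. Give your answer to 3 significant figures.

Wien's law gives T ∝ 1/λ_max, so T_K/T_S = λ_S/λ_K = 1350/455 = 2.967.
Then L ∝ R²T⁴ gives L_K/L_S = (3.00)² × (2.967)⁴ = 9.000 × 77.50 = 697.5.

697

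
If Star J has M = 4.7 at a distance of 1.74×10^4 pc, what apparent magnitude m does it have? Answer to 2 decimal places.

m = M + 5 log₁₀(d/10 pc) = 4.7 + 5 log₁₀(1.74×10^4/10)
  = 4.7 + 5 × 3.241 = 4.7 + 16.20 = 20.90.

20.90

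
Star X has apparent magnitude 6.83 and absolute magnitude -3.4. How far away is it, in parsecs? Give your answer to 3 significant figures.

1.11×10^3 pc

m − M = 5 log₁₀(d/10 pc)
6.83 − (-3.4) = 10.23 = 5 log₁₀(d/10)
d = 10 × 10^(10.23/5) = 10 × 10^2.046 = 1112 pc.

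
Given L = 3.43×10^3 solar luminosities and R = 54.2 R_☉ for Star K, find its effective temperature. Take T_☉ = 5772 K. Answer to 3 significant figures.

6.00×10^3 K

T/T_☉ = (L/L_☉)^(1/4) / (R/R_☉)^(1/2)
T = 5772 × (3.43×10^3)^(1/4) / √(54.2) = 5772 × 7.653 / 7.362 = 6000 K.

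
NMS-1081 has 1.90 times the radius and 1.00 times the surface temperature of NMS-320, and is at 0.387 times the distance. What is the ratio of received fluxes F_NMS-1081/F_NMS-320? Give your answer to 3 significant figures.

L_NMS-1081/L_NMS-320 = (R_NMS-1081/R_NMS-320)²(T_NMS-1081/T_NMS-320)⁴ = (1.90)² × (1.00)⁴ = 3.610.
F_NMS-1081/F_NMS-320 = (L_NMS-1081/L_NMS-320)/(d_NMS-1081/d_NMS-320)² = 3.610 / (0.387)² = 24.10.

24.1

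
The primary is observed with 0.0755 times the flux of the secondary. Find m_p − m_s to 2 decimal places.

m_p − m_s = −2.5 log₁₀(F_p/F_s) = −2.5 log₁₀(0.0755) = −2.5 × (-1.122) = 2.805.

2.81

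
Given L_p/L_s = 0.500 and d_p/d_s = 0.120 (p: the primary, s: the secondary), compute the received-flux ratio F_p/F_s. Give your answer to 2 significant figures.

35

F = L/(4πd²), so F_p/F_s = (L_p/L_s) / (d_p/d_s)²
= 0.500 / (0.120)² = 0.500 / 0.01440 = 34.72.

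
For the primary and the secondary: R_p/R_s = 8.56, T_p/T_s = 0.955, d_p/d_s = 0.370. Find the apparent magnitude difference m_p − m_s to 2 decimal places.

L_p/L_s = (8.56)²(0.955)⁴ = 60.95.
F_p/F_s = (L_p/L_s)/(d_p/d_s)² = 60.95/0.1369 = 445.2.
m_p − m_s = −2.5 log₁₀(445.2) = -6.62.

-6.62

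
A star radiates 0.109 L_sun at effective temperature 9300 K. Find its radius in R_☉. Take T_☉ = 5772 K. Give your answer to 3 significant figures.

R/R_☉ = √(L/L_☉) / (T/T_☉)² = √(0.109) / (1.611)²
       = 0.3302 / 2.596 = 0.1272.

0.127 R_☉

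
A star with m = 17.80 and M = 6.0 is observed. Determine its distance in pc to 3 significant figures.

m − M = 5 log₁₀(d/10 pc)
17.80 − (6.0) = 11.80 = 5 log₁₀(d/10)
d = 10 × 10^(11.80/5) = 10 × 10^2.360 = 2291 pc.

2.29×10^3 pc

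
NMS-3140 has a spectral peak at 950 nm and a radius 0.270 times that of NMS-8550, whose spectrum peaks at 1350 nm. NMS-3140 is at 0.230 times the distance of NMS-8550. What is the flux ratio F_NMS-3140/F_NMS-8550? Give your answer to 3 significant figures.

Wien's law: T_NMS-3140/T_NMS-8550 = λ_NMS-8550/λ_NMS-3140 = 1350/950 = 1.421.
L_NMS-3140/L_NMS-8550 = (R_NMS-3140/R_NMS-8550)²(T_NMS-3140/T_NMS-8550)⁴ = (0.270)²(1.421)⁴ = 0.2973.
F_NMS-3140/F_NMS-8550 = (L_NMS-3140/L_NMS-8550)/(d_NMS-3140/d_NMS-8550)² = 0.2973/(0.230)² = 5.620.

5.62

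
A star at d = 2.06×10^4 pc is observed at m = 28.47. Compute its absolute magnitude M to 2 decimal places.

11.90

M = m − 5 log₁₀(d/10 pc) = 28.47 − 5 log₁₀(2.06×10^4/10)
  = 28.47 − 5 × 3.314 = 28.47 − 16.57 = 11.90.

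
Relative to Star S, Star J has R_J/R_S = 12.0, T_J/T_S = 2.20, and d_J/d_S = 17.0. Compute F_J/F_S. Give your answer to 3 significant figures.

L_J/L_S = (R_J/R_S)²(T_J/T_S)⁴ = (12.0)² × (2.20)⁴ = 3373.
F_J/F_S = (L_J/L_S)/(d_J/d_S)² = 3373 / (17.0)² = 11.67.

11.7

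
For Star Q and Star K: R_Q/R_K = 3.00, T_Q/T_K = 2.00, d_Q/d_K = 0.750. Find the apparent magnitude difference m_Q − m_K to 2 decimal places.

-6.02

L_Q/L_K = (3.00)²(2.00)⁴ = 144.0.
F_Q/F_K = (L_Q/L_K)/(d_Q/d_K)² = 144.0/0.5625 = 256.0.
m_Q − m_K = −2.5 log₁₀(256.0) = -6.02.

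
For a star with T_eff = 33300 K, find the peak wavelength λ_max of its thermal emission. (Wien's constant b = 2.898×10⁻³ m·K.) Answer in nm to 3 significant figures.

87.0 nm

λ_max = b/T = 2.898×10⁻³ / 33300 = 8.70×10^-8 m = 87.03 nm.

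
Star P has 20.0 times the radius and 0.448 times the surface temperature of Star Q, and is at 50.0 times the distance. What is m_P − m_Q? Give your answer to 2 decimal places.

5.48

L_P/L_Q = (20.0)²(0.448)⁴ = 16.11.
F_P/F_Q = (L_P/L_Q)/(d_P/d_Q)² = 16.11/2500 = 0.006445.
m_P − m_Q = −2.5 log₁₀(0.006445) = 5.48.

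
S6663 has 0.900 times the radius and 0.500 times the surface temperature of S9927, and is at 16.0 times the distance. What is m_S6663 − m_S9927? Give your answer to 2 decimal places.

L_S6663/L_S9927 = (0.900)²(0.500)⁴ = 0.05063.
F_S6663/F_S9927 = (L_S6663/L_S9927)/(d_S6663/d_S9927)² = 0.05063/256.0 = 1.978×10^-4.
m_S6663 − m_S9927 = −2.5 log₁₀(1.978×10^-4) = 9.26.

9.26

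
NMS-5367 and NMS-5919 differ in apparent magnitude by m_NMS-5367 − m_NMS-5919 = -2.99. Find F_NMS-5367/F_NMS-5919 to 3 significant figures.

F_NMS-5367/F_NMS-5919 = 10^(−(m_NMS-5367 − m_NMS-5919)/2.5) = 10^(2.99/2.5) = 10^1.196 = 15.70.

15.7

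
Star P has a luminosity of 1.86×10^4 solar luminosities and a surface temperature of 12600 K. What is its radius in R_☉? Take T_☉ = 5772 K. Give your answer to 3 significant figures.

28.6 R_☉

R/R_☉ = √(L/L_☉) / (T/T_☉)² = √(1.86×10^4) / (2.183)²
       = 136.4 / 4.765 = 28.62.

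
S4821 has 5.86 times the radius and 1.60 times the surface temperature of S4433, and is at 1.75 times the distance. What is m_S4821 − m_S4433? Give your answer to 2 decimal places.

L_S4821/L_S4433 = (5.86)²(1.60)⁴ = 225.0.
F_S4821/F_S4433 = (L_S4821/L_S4433)/(d_S4821/d_S4433)² = 225.0/3.062 = 73.49.
m_S4821 − m_S4433 = −2.5 log₁₀(73.49) = -4.67.

-4.67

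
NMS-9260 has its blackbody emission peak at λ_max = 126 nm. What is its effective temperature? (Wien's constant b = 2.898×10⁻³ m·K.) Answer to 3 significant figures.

T = b/λ_max = 2.898×10⁻³ / (126×10⁻⁹) = 2.300×10^4 K.

2.30×10^4 K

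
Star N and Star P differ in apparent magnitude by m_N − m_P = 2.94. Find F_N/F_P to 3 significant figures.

F_N/F_P = 10^(−(m_N − m_P)/2.5) = 10^(-2.94/2.5) = 10^-1.176 = 0.06668.

0.0667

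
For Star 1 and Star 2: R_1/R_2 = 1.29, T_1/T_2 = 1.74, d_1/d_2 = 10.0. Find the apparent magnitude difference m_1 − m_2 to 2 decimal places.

2.04

L_1/L_2 = (1.29)²(1.74)⁴ = 15.25.
F_1/F_2 = (L_1/L_2)/(d_1/d_2)² = 15.25/100.0 = 0.1525.
m_1 − m_2 = −2.5 log₁₀(0.1525) = 2.04.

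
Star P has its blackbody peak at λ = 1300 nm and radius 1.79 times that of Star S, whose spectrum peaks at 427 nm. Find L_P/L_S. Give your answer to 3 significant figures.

Wien's law gives T ∝ 1/λ_max, so T_P/T_S = λ_S/λ_P = 427/1300 = 0.3285.
Then L ∝ R²T⁴ gives L_P/L_S = (1.79)² × (0.3285)⁴ = 3.204 × 0.01164 = 0.03729.

0.0373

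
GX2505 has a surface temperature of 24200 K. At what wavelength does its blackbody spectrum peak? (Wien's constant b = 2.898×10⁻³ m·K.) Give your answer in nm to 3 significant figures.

120 nm

λ_max = b/T = 2.898×10⁻³ / 24200 = 1.20×10^-7 m = 119.8 nm.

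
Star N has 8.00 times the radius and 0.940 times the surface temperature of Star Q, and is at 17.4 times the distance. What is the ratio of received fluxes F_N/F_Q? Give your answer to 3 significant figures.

L_N/L_Q = (R_N/R_Q)²(T_N/T_Q)⁴ = (8.00)² × (0.940)⁴ = 49.97.
F_N/F_Q = (L_N/L_Q)/(d_N/d_Q)² = 49.97 / (17.4)² = 0.1650.

0.165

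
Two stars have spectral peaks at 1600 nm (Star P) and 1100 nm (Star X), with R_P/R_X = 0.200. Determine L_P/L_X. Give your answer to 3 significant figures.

0.00894

Wien's law gives T ∝ 1/λ_max, so T_P/T_X = λ_X/λ_P = 1100/1600 = 0.6875.
Then L ∝ R²T⁴ gives L_P/L_X = (0.200)² × (0.6875)⁴ = 0.04000 × 0.2234 = 0.008936.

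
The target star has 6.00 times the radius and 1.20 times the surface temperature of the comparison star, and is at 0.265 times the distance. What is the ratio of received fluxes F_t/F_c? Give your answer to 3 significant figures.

L_t/L_c = (R_t/R_c)²(T_t/T_c)⁴ = (6.00)² × (1.20)⁴ = 74.65.
F_t/F_c = (L_t/L_c)/(d_t/d_c)² = 74.65 / (0.265)² = 1063.

1.06×10^3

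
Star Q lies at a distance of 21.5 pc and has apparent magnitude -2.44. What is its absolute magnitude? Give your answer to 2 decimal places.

-4.10

M = m − 5 log₁₀(d/10 pc) = -2.44 − 5 log₁₀(21.5/10)
  = -2.44 − 5 × 0.332 = -2.44 − 1.66 = -4.10.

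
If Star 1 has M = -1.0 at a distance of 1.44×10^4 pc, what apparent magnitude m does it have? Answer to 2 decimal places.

14.79

m = M + 5 log₁₀(d/10 pc) = -1.0 + 5 log₁₀(1.44×10^4/10)
  = -1.0 + 5 × 3.158 = -1.0 + 15.79 = 14.79.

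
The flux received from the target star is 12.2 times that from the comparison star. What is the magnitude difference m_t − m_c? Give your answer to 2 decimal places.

-2.72

m_t − m_c = −2.5 log₁₀(F_t/F_c) = −2.5 log₁₀(12.2) = −2.5 × (1.086) = -2.716.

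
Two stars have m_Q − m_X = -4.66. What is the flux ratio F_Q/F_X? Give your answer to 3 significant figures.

73.1

F_Q/F_X = 10^(−(m_Q − m_X)/2.5) = 10^(4.66/2.5) = 10^1.864 = 73.11.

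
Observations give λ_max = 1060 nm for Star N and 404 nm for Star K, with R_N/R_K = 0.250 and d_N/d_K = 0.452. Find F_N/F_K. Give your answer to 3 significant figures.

Wien's law: T_N/T_K = λ_K/λ_N = 404/1060 = 0.3811.
L_N/L_K = (R_N/R_K)²(T_N/T_K)⁴ = (0.250)²(0.3811)⁴ = 0.001319.
F_N/F_K = (L_N/L_K)/(d_N/d_K)² = 0.001319/(0.452)² = 0.006455.

0.00646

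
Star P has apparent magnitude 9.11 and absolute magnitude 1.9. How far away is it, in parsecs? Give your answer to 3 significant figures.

m − M = 5 log₁₀(d/10 pc)
9.11 − (1.9) = 7.21 = 5 log₁₀(d/10)
d = 10 × 10^(7.21/5) = 10 × 10^1.442 = 276.7 pc.

277 pc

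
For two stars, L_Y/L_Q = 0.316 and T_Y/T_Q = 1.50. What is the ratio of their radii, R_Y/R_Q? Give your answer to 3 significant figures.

0.250

L ∝ R²T⁴ gives R ∝ √L / T², so
R_Y/R_Q = √(0.316) / (1.50)² = 0.5621 / 2.250 = 0.2498.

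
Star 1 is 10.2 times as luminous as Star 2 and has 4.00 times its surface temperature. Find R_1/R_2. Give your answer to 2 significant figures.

0.20

L ∝ R²T⁴ gives R ∝ √L / T², so
R_1/R_2 = √(10.2) / (4.00)² = 3.194 / 16.00 = 0.1996.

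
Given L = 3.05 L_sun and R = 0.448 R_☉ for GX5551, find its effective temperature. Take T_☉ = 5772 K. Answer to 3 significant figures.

1.14×10^4 K

T/T_☉ = (L/L_☉)^(1/4) / (R/R_☉)^(1/2)
T = 5772 × (3.05)^(1/4) / √(0.448) = 5772 × 1.322 / 0.6693 = 1.140×10^4 K.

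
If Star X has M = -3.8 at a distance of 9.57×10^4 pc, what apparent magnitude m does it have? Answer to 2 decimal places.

16.10

m = M + 5 log₁₀(d/10 pc) = -3.8 + 5 log₁₀(9.57×10^4/10)
  = -3.8 + 5 × 3.981 = -3.8 + 19.90 = 16.10.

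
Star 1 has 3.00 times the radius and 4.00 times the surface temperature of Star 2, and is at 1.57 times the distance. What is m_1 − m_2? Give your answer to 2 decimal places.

L_1/L_2 = (3.00)²(4.00)⁴ = 2304.
F_1/F_2 = (L_1/L_2)/(d_1/d_2)² = 2304/2.465 = 934.7.
m_1 − m_2 = −2.5 log₁₀(934.7) = -7.43.

-7.43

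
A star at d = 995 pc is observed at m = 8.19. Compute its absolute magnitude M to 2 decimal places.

M = m − 5 log₁₀(d/10 pc) = 8.19 − 5 log₁₀(995/10)
  = 8.19 − 5 × 1.998 = 8.19 − 9.99 = -1.80.

-1.80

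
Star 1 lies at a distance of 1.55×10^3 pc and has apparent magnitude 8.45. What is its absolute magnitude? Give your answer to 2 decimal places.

-2.50

M = m − 5 log₁₀(d/10 pc) = 8.45 − 5 log₁₀(1.55×10^3/10)
  = 8.45 − 5 × 2.190 = 8.45 − 10.95 = -2.50.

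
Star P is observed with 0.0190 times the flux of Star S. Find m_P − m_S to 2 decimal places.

m_P − m_S = −2.5 log₁₀(F_P/F_S) = −2.5 log₁₀(0.0190) = −2.5 × (-1.721) = 4.303.

4.30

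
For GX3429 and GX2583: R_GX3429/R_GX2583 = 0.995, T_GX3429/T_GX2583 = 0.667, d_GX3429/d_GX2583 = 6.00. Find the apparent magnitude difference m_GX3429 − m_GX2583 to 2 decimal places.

5.66

L_GX3429/L_GX2583 = (0.995)²(0.667)⁴ = 0.1960.
F_GX3429/F_GX2583 = (L_GX3429/L_GX2583)/(d_GX3429/d_GX2583)² = 0.1960/36.00 = 0.005443.
m_GX3429 − m_GX2583 = −2.5 log₁₀(0.005443) = 5.66.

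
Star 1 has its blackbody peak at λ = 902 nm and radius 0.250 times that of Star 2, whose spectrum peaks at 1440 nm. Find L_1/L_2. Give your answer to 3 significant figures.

0.406

Wien's law gives T ∝ 1/λ_max, so T_1/T_2 = λ_2/λ_1 = 1440/902 = 1.596.
Then L ∝ R²T⁴ gives L_1/L_2 = (0.250)² × (1.596)⁴ = 0.06250 × 6.496 = 0.4060.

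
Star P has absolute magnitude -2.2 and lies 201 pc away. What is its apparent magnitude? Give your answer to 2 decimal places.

m = M + 5 log₁₀(d/10 pc) = -2.2 + 5 log₁₀(201/10)
  = -2.2 + 5 × 1.303 = -2.2 + 6.52 = 4.32.

4.32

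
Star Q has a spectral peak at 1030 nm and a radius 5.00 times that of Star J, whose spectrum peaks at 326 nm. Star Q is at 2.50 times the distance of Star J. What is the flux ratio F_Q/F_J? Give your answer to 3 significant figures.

Wien's law: T_Q/T_J = λ_J/λ_Q = 326/1030 = 0.3165.
L_Q/L_J = (R_Q/R_J)²(T_Q/T_J)⁴ = (5.00)²(0.3165)⁴ = 0.2509.
F_Q/F_J = (L_Q/L_J)/(d_Q/d_J)² = 0.2509/(2.50)² = 0.04014.

0.0401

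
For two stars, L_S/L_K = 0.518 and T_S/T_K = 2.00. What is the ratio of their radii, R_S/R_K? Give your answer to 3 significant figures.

0.180

L ∝ R²T⁴ gives R ∝ √L / T², so
R_S/R_K = √(0.518) / (2.00)² = 0.7197 / 4.000 = 0.1799.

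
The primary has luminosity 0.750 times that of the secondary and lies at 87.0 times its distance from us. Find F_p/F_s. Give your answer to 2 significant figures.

F = L/(4πd²), so F_p/F_s = (L_p/L_s) / (d_p/d_s)²
= 0.750 / (87.0)² = 0.750 / 7569 = 9.909×10^-5.

9.9×10^-5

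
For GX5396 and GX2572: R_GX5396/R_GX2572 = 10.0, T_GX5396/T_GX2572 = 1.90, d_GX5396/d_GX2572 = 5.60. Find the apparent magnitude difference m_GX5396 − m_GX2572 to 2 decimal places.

L_GX5396/L_GX2572 = (10.0)²(1.90)⁴ = 1303.
F_GX5396/F_GX2572 = (L_GX5396/L_GX2572)/(d_GX5396/d_GX2572)² = 1303/31.36 = 41.56.
m_GX5396 − m_GX2572 = −2.5 log₁₀(41.56) = -4.05.

-4.05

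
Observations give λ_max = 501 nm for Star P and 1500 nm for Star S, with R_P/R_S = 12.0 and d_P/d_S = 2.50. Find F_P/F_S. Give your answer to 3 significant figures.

1.85×10^3

Wien's law: T_P/T_S = λ_S/λ_P = 1500/501 = 2.994.
L_P/L_S = (R_P/R_S)²(T_P/T_S)⁴ = (12.0)²(2.994)⁴ = 1.157×10^4.
F_P/F_S = (L_P/L_S)/(d_P/d_S)² = 1.157×10^4/(2.50)² = 1851.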